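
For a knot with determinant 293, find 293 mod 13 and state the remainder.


Step 1: A knot is p-colorable if and only if p divides its determinant.
Step 2: Compute 293 mod 13.
293 = 22 * 13 + 7
Step 3: 293 mod 13 = 7
Step 4: The knot is 13-colorable: no

7


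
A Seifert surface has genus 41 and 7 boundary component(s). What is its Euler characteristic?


chi = 2 - 2g - b
= 2 - 2*41 - 7
= 2 - 82 - 7 = -87

-87


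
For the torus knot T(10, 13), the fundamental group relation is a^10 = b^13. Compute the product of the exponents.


The relation is a^10 = b^13.
Product of exponents = 10 * 13
= 130

130


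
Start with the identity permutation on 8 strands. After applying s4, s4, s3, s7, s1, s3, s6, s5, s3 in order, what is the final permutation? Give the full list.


Starting with identity [1, 2, 3, 4, 5, 6, 7, 8].
Apply generators in sequence:
  After s4: [1, 2, 3, 5, 4, 6, 7, 8]
  After s4: [1, 2, 3, 4, 5, 6, 7, 8]
  After s3: [1, 2, 4, 3, 5, 6, 7, 8]
  After s7: [1, 2, 4, 3, 5, 6, 8, 7]
  After s1: [2, 1, 4, 3, 5, 6, 8, 7]
  After s3: [2, 1, 3, 4, 5, 6, 8, 7]
  After s6: [2, 1, 3, 4, 5, 8, 6, 7]
  After s5: [2, 1, 3, 4, 8, 5, 6, 7]
  After s3: [2, 1, 4, 3, 8, 5, 6, 7]
Final permutation: [2, 1, 4, 3, 8, 5, 6, 7]

[2, 1, 4, 3, 8, 5, 6, 7]


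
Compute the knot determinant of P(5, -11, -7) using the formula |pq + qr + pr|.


Step 1: Compute pq + qr + pr.
pq = 5*(-11) = -55
qr = (-11)*(-7) = 77
pr = 5*(-7) = -35
pq + qr + pr = -55 + 77 + (-35) = -13
Step 2: Take absolute value.
det(P(5,-11,-7)) = |-13| = 13

13


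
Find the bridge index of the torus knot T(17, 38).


The bridge number of T(p,q) is min(p,q).
min(17, 38) = 17

17


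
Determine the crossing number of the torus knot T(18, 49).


For a torus knot T(p, q) with gcd(p,q)=1,
the crossing number is min(p*(q-1), q*(p-1)).
p*(q-1) = 18*48 = 864
q*(p-1) = 49*17 = 833
min(864, 833) = 833

833


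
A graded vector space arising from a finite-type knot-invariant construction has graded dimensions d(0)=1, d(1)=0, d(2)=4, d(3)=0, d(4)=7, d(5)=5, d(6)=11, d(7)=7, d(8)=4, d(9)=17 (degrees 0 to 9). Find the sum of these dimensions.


Total dimension = d(0) + d(1) + ... + d(9)
= 1 + 0 + 4 + 0 + 7 + 5 + 11 + 7 + 4 + 17
= 56

56


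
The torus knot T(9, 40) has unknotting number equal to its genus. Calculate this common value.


For a torus knot T(p,q), both the unknotting number and genus equal (p-1)(q-1)/2.
= (9-1)(40-1)/2
= 8*39/2
= 312/2 = 156

156


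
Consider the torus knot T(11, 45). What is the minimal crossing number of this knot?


For a torus knot T(p, q) with gcd(p,q)=1,
the crossing number is min(p*(q-1), q*(p-1)).
p*(q-1) = 11*44 = 484
q*(p-1) = 45*10 = 450
min(484, 450) = 450

450


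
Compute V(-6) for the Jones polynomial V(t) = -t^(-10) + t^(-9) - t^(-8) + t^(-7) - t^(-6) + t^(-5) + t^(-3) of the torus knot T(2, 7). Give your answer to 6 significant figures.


Substituting t = -6 into V(t) = -t^(-10) + t^(-9) - t^(-8) + t^(-7) - t^(-6) + t^(-5) + t^(-3):
  (-)t^(-10) = -1.65382e-08
  (+)t^(-9) = -9.9229e-08
  (-)t^(-8) = -5.95374e-07
  (+)t^(-7) = -3.57225e-06
  (-)t^(-6) = -2.14335e-05
  (+)t^(-5) = -0.000128601
  (+)t^(-3) = -0.00462963
Sum = (-1.65382e-08) + (-9.9229e-08) + (-5.95374e-07) + (-3.57225e-06) + (-2.14335e-05) + (-0.000128601) + (-0.00462963)
= -0.00478394731
Rounded to 6 significant figures: -0.00478395

-0.00478395


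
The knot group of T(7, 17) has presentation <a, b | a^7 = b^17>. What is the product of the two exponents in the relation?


The relation is a^7 = b^17.
Product of exponents = 7 * 17
= 119

119


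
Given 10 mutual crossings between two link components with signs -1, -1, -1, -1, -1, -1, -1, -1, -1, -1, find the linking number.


Step 1: Count positive crossings: 0
Step 2: Count negative crossings: 10
Step 3: Sum of signs = 0 - 10 = -10
Step 4: Linking number = sum/2 = -10/2 = -5

-5


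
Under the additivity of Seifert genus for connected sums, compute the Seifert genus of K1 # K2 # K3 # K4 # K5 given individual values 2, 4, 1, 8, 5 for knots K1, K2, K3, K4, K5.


The Seifert genus is additive under connected sum.
Seifert genus(K1 # K2 # K3 # K4 # K5) = (2) + (4) + (1) + (8) + (5)
= 20

20


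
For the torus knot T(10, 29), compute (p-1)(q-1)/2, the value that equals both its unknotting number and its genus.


For a torus knot T(p,q), both the unknotting number and genus equal (p-1)(q-1)/2.
= (10-1)(29-1)/2
= 9*28/2
= 252/2 = 126

126


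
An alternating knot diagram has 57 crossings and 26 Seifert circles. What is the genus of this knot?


For alternating knots, g = (c - s + 1)/2.
= (57 - 26 + 1)/2
= 32/2 = 16

16


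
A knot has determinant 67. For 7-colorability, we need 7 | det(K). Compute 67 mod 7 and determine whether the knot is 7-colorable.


Step 1: A knot is p-colorable if and only if p divides its determinant.
Step 2: Compute 67 mod 7.
67 = 9 * 7 + 4
Step 3: 67 mod 7 = 4
Step 4: The knot is 7-colorable: no

4


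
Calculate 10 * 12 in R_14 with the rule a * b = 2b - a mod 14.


10 * 12 = 2*12 - 10 mod 14
= 24 - 10 mod 14
= 14 mod 14 = 0

0


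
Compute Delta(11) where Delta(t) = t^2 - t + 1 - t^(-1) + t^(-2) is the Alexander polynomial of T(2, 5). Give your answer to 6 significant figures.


Substituting t = 11 into Delta(t) = t^2 - t + 1 - t^(-1) + t^(-2):
Term values: (121) + (-11) + (1) + (-0.0909091) + (0.00826446)
Sum = 110.9173554
Rounded to 6 significant figures: 110.917

110.917


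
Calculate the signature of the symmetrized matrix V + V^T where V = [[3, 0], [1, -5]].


Step 1: V + V^T = [[6, 1], [1, -10]]
Step 2: trace = -4, det = -61
Step 3: Discriminant = (-4)^2 - 4*(-61) = 260
Step 4: Eigenvalues: 6.06226, -10.0623
Step 5: Signature = (# positive eigenvalues) - (# negative eigenvalues) = 0

0


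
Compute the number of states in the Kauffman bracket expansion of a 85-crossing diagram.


Each crossing contributes 2 choices (A-smoothing or B-smoothing).
Total states = 2^85 = 38685626227668133590597632

38685626227668133590597632


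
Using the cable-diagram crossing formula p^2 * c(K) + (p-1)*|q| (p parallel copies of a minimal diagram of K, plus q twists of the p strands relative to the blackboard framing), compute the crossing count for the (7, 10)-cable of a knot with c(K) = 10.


Step 1: Each of the c(K) crossings of the companion diagram becomes p*p = p^2 crossings among the p parallel strands, and each of the |q| twists s_1 s_2 ... s_(p-1) adds (p-1) crossings.
  Crossings = p^2 * c(K) + (p-1)*|q|
Step 2: = 7^2 * 10 + (7-1)*10
Step 3: = 49*10 + 6*10
Step 4: = 490 + 60 = 550

550


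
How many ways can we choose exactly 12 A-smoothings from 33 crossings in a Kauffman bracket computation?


We choose which 12 of 33 crossings get A-smoothings.
C(33, 12) = 33! / (12! * 21!)
= 354817320

354817320


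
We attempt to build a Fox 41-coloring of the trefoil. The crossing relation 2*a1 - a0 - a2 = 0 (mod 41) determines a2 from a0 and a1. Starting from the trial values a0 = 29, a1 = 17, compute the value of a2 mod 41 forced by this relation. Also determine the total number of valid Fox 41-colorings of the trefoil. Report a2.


Step 1: Apply the given crossing relation 2*a1 - a0 - a2 = 0 (mod 41).
  a2 = 2*a1 - a0 mod 41
  a2 = 2*17 - 29 mod 41
  a2 = 34 - 29 mod 41
  a2 = 5 mod 41 = 5
Step 2: The trefoil has determinant 3.
  Number of Fox p-colorings (p prime) is p^2 if p = 3, else p.
  Since 41 does not divide 3, only trivial (constant) colorings exist.
  (So the trial a0 = 29, a1 = 17 with a0 != a1 does NOT extend to a valid coloring of the whole trefoil: the other two crossing relations require 3*(a1 - a0) = 0 (mod 41), which fails.)
  Total colorings = 41
Step 3: a2 = 5, total Fox 41-colorings = 41

5


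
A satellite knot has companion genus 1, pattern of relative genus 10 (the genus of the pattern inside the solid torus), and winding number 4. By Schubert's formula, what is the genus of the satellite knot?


Schubert: g(satellite) = g_rel(pattern) + |winding| * g(companion),
where g_rel(pattern) is the genus of the pattern relative to the solid torus.
= 10 + 4 * 1
= 10 + 4 = 14

14


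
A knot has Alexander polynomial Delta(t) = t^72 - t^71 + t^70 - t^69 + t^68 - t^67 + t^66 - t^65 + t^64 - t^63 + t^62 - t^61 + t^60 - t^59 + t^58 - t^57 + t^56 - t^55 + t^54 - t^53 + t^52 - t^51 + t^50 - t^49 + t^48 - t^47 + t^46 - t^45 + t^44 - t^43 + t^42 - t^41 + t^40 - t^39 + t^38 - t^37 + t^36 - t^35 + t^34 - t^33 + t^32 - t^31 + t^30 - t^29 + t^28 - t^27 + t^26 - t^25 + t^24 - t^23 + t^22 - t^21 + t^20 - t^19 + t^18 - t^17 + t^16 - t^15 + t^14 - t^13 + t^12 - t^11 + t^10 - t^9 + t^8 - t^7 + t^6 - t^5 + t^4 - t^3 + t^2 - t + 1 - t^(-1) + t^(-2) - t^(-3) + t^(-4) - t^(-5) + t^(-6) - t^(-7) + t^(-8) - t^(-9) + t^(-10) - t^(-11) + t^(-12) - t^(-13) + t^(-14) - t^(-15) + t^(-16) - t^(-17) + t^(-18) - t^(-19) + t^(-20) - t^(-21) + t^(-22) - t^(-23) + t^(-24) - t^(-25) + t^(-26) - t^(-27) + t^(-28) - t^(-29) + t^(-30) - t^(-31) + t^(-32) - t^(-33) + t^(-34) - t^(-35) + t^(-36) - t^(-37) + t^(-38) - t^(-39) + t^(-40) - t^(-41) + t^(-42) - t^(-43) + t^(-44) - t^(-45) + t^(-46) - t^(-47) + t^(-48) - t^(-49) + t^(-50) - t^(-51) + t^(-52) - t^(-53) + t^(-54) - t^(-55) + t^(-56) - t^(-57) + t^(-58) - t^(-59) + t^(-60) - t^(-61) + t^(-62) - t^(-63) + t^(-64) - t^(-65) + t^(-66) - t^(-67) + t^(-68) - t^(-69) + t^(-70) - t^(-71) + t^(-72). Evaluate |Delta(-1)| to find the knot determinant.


Step 1: The polynomial has 145 terms with alternating signs, exponents from 72 down to -72.
Step 2: Substitute t = -1. The i-th term has coefficient (-1)^i and exponent (m-i),
  so its value is (-1)^i * (-1)^(m-i) = (-1)^m = 1 for every i.
Step 3: All 145 terms equal 1, so Delta(-1) = 145 * (1) = 145
Step 4: |Delta(-1)| = 145

145


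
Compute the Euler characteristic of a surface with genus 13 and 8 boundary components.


chi = 2 - 2g - b
= 2 - 2*13 - 8
= 2 - 26 - 8 = -32

-32


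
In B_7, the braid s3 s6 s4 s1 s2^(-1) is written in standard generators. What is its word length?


The word length counts the number of generators (including inverses).
Listing each generator: s3, s6, s4, s1, s2^(-1)
There are 5 generators in this braid word.

5


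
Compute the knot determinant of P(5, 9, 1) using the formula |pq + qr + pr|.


Step 1: Compute pq + qr + pr.
pq = 5*9 = 45
qr = 9*1 = 9
pr = 5*1 = 5
pq + qr + pr = 45 + 9 + 5 = 59
Step 2: Take absolute value.
det(P(5,9,1)) = |59| = 59

59


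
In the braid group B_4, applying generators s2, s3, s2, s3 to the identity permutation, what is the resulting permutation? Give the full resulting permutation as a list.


Starting with identity [1, 2, 3, 4].
Apply generators in sequence:
  After s2: [1, 3, 2, 4]
  After s3: [1, 3, 4, 2]
  After s2: [1, 4, 3, 2]
  After s3: [1, 4, 2, 3]
Final permutation: [1, 4, 2, 3]

[1, 4, 2, 3]


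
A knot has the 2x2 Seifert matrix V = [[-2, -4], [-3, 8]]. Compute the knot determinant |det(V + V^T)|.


Step 1: Form V + V^T where V = [[-2, -4], [-3, 8]]
  V^T = [[-2, -3], [-4, 8]]
  V + V^T = [[-4, -7], [-7, 16]]
Step 2: det(V + V^T) = (-4)*16 - (-7)*(-7)
  = -64 - 49 = -113
Step 3: Knot determinant = |det(V + V^T)| = |-113| = 113

113


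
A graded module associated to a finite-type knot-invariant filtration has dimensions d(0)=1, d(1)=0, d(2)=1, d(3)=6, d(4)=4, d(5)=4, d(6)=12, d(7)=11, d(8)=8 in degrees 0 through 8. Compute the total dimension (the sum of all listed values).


Total dimension = d(0) + d(1) + ... + d(8)
= 1 + 0 + 1 + 6 + 4 + 4 + 12 + 11 + 8
= 47

47


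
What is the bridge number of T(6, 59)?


The bridge number of T(p,q) is min(p,q).
min(6, 59) = 6

6


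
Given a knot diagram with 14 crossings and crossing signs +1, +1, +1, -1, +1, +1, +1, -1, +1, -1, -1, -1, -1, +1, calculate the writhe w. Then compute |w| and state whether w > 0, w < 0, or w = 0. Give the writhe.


Step 1: Count positive crossings (+1).
Positive crossings: 8
Step 2: Count negative crossings (-1).
Negative crossings: 6
Step 3: Writhe = (positive) - (negative)
w = 8 - 6 = 2
Step 4: |w| = 2, and w is positive

2


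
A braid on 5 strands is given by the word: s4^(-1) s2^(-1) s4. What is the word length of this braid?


The word length counts the number of generators (including inverses).
Listing each generator: s4^(-1), s2^(-1), s4
There are 3 generators in this braid word.

3


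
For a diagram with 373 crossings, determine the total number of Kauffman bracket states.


Each crossing contributes 2 choices (A-smoothing or B-smoothing).
Total states = 2^373 = 19239260838083241802870625048898248928261591440656956380834127638791856333738872368854622194768025215237611323392

19239260838083241802870625048898248928261591440656956380834127638791856333738872368854622194768025215237611323392


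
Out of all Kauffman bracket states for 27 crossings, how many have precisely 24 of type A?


We choose which 24 of 27 crossings get A-smoothings.
C(27, 24) = 27! / (24! * 3!)
= 2925

2925


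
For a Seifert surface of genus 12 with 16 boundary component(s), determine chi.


chi = 2 - 2g - b
= 2 - 2*12 - 16
= 2 - 24 - 16 = -38

-38


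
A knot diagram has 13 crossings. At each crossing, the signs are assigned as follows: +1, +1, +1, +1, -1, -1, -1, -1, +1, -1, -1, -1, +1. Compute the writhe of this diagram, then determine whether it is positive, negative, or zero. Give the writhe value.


Step 1: Count positive crossings (+1).
Positive crossings: 6
Step 2: Count negative crossings (-1).
Negative crossings: 7
Step 3: Writhe = (positive) - (negative)
w = 6 - 7 = -1
Step 4: |w| = 1, and w is negative

-1


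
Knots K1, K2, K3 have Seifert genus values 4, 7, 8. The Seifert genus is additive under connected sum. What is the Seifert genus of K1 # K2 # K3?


The Seifert genus is additive under connected sum.
Seifert genus(K1 # K2 # K3) = (4) + (7) + (8)
= 19

19


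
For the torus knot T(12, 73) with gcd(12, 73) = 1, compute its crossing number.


For a torus knot T(p, q) with gcd(p,q)=1,
the crossing number is min(p*(q-1), q*(p-1)).
p*(q-1) = 12*72 = 864
q*(p-1) = 73*11 = 803
min(864, 803) = 803

803


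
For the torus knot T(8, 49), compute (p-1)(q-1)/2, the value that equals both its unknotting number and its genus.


For a torus knot T(p,q), both the unknotting number and genus equal (p-1)(q-1)/2.
= (8-1)(49-1)/2
= 7*48/2
= 336/2 = 168

168


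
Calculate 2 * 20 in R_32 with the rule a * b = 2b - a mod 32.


2 * 20 = 2*20 - 2 mod 32
= 40 - 2 mod 32
= 38 mod 32 = 6

6


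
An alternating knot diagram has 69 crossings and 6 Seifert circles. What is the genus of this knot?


For alternating knots, g = (c - s + 1)/2.
= (69 - 6 + 1)/2
= 64/2 = 32

32


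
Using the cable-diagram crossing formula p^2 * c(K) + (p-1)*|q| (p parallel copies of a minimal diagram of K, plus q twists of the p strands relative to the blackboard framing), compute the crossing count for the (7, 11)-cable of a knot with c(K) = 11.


Step 1: Each of the c(K) crossings of the companion diagram becomes p*p = p^2 crossings among the p parallel strands, and each of the |q| twists s_1 s_2 ... s_(p-1) adds (p-1) crossings.
  Crossings = p^2 * c(K) + (p-1)*|q|
Step 2: = 7^2 * 11 + (7-1)*11
Step 3: = 49*11 + 6*11
Step 4: = 539 + 66 = 605

605


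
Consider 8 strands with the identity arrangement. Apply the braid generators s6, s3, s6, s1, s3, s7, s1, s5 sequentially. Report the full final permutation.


Starting with identity [1, 2, 3, 4, 5, 6, 7, 8].
Apply generators in sequence:
  After s6: [1, 2, 3, 4, 5, 7, 6, 8]
  After s3: [1, 2, 4, 3, 5, 7, 6, 8]
  After s6: [1, 2, 4, 3, 5, 6, 7, 8]
  After s1: [2, 1, 4, 3, 5, 6, 7, 8]
  After s3: [2, 1, 3, 4, 5, 6, 7, 8]
  After s7: [2, 1, 3, 4, 5, 6, 8, 7]
  After s1: [1, 2, 3, 4, 5, 6, 8, 7]
  After s5: [1, 2, 3, 4, 6, 5, 8, 7]
Final permutation: [1, 2, 3, 4, 6, 5, 8, 7]

[1, 2, 3, 4, 6, 5, 8, 7]


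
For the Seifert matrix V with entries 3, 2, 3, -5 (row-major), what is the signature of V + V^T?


Step 1: V + V^T = [[6, 5], [5, -10]]
Step 2: trace = -4, det = -85
Step 3: Discriminant = (-4)^2 - 4*(-85) = 356
Step 4: Eigenvalues: 7.43398, -11.434
Step 5: Signature = (# positive eigenvalues) - (# negative eigenvalues) = 0

0


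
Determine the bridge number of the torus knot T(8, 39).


The bridge number of T(p,q) is min(p,q).
min(8, 39) = 8

8


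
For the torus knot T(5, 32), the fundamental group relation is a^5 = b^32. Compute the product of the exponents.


The relation is a^5 = b^32.
Product of exponents = 5 * 32
= 160

160


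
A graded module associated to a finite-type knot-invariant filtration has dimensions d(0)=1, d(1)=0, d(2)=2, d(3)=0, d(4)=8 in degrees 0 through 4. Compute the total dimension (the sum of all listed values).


Total dimension = d(0) + d(1) + ... + d(4)
= 1 + 0 + 2 + 0 + 8
= 11

11


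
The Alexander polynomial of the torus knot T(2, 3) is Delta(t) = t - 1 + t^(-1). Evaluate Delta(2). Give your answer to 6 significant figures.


Substituting t = 2 into Delta(t) = t - 1 + t^(-1):
Term values: (2) + (-1) + (0.5)
Sum = 1.5
Rounded to 6 significant figures: 1.5

1.5


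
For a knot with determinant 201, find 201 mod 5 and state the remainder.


Step 1: A knot is p-colorable if and only if p divides its determinant.
Step 2: Compute 201 mod 5.
201 = 40 * 5 + 1
Step 3: 201 mod 5 = 1
Step 4: The knot is 5-colorable: no

1


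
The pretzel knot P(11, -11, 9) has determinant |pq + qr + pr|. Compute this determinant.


Step 1: Compute pq + qr + pr.
pq = 11*(-11) = -121
qr = (-11)*9 = -99
pr = 11*9 = 99
pq + qr + pr = -121 + (-99) + 99 = -121
Step 2: Take absolute value.
det(P(11,-11,9)) = |-121| = 121

121


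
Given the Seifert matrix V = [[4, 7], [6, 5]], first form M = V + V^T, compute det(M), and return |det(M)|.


Step 1: Form V + V^T where V = [[4, 7], [6, 5]]
  V^T = [[4, 6], [7, 5]]
  V + V^T = [[8, 13], [13, 10]]
Step 2: det(V + V^T) = 8*10 - 13*13
  = 80 - 169 = -89
Step 3: Knot determinant = |det(V + V^T)| = |-89| = 89

89


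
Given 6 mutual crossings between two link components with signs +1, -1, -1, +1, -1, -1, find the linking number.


Step 1: Count positive crossings: 2
Step 2: Count negative crossings: 4
Step 3: Sum of signs = 2 - 4 = -2
Step 4: Linking number = sum/2 = -2/2 = -1

-1


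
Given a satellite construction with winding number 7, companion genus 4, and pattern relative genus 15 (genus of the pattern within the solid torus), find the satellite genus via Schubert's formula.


Schubert: g(satellite) = g_rel(pattern) + |winding| * g(companion),
where g_rel(pattern) is the genus of the pattern relative to the solid torus.
= 15 + 7 * 4
= 15 + 28 = 43

43


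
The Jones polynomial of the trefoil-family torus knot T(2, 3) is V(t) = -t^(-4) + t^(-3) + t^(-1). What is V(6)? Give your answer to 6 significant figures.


Substituting t = 6 into V(t) = -t^(-4) + t^(-3) + t^(-1):
  (-)t^(-4) = -0.000771605
  (+)t^(-3) = 0.00462963
  (+)t^(-1) = 0.166667
Sum = (-0.000771605) + (0.00462963) + (0.166667)
= 0.1705246914
Rounded to 6 significant figures: 0.170525

0.170525


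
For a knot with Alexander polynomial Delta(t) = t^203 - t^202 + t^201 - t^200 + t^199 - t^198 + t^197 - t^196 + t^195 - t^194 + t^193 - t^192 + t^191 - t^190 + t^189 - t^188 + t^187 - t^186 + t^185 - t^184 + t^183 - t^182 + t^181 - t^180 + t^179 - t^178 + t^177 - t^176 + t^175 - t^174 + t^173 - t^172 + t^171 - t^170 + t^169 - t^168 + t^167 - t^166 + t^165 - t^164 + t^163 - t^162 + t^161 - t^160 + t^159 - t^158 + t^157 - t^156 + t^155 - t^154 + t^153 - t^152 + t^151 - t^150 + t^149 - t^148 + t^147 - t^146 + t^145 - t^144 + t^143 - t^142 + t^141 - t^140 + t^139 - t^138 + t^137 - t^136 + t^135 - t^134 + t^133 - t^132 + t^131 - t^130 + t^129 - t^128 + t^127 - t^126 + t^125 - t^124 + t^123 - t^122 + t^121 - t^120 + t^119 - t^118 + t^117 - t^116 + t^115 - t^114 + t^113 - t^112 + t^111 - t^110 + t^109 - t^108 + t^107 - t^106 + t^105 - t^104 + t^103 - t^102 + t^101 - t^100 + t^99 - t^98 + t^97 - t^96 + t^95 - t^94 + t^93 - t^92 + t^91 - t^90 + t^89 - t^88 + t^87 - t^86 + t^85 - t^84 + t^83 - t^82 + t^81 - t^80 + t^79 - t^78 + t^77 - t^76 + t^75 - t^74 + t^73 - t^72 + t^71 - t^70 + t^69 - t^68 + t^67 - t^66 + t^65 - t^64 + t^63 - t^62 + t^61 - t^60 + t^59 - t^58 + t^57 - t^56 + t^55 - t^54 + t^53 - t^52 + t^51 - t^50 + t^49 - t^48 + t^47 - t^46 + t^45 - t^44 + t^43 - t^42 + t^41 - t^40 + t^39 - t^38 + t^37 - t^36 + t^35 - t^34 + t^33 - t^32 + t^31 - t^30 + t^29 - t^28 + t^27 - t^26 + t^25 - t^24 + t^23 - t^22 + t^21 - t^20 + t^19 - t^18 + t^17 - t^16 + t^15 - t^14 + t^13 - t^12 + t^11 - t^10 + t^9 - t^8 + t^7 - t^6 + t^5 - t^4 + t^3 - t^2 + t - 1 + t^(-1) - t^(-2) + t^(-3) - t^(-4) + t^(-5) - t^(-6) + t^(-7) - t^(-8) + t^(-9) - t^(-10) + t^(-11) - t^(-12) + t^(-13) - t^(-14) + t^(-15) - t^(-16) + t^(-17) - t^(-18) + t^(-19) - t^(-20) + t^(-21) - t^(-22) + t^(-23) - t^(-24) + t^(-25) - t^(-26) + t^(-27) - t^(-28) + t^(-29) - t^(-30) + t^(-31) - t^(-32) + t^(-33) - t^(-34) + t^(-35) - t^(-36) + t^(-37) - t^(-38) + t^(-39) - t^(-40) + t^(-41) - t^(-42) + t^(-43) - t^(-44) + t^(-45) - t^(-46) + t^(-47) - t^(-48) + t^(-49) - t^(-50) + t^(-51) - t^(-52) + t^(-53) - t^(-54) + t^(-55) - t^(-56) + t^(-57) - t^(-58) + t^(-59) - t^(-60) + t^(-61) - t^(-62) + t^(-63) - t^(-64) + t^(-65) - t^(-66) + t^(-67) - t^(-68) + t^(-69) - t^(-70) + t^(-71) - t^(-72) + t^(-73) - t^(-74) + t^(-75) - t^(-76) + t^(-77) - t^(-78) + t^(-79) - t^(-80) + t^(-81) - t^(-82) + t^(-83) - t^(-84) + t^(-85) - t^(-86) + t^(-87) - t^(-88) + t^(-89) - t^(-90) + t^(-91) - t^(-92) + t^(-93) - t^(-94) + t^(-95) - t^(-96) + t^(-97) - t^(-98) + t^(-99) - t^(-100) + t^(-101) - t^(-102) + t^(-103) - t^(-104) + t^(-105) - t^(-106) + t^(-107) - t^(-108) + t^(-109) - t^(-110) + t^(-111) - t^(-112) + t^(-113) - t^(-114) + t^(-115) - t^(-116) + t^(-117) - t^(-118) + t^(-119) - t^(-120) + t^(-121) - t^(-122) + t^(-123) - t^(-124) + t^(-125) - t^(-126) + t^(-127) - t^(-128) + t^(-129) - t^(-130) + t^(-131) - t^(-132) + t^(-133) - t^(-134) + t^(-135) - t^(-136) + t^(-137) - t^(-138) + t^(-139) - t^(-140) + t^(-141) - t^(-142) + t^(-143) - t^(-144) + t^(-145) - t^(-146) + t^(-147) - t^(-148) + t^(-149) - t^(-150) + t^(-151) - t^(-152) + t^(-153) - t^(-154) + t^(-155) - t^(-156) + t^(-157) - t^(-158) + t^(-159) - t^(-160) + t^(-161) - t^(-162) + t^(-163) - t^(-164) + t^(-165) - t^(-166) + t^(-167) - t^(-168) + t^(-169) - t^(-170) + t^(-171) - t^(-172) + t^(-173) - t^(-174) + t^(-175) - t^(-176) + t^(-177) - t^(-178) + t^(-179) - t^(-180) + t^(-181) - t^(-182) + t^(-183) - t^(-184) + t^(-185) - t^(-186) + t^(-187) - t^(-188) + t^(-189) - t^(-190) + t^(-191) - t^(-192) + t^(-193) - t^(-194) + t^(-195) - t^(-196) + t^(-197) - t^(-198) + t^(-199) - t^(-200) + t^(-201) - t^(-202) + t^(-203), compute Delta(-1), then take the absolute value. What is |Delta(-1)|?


Step 1: The polynomial has 407 terms with alternating signs, exponents from 203 down to -203.
Step 2: Substitute t = -1. The i-th term has coefficient (-1)^i and exponent (m-i),
  so its value is (-1)^i * (-1)^(m-i) = (-1)^m = -1 for every i.
Step 3: All 407 terms equal -1, so Delta(-1) = 407 * (-1) = -407
Step 4: |Delta(-1)| = 407

407


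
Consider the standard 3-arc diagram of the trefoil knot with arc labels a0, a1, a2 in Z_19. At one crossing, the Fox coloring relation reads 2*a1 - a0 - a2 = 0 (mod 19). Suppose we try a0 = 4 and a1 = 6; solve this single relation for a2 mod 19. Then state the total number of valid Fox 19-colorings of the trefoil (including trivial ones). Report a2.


Step 1: Apply the given crossing relation 2*a1 - a0 - a2 = 0 (mod 19).
  a2 = 2*a1 - a0 mod 19
  a2 = 2*6 - 4 mod 19
  a2 = 12 - 4 mod 19
  a2 = 8 mod 19 = 8
Step 2: The trefoil has determinant 3.
  Number of Fox p-colorings (p prime) is p^2 if p = 3, else p.
  Since 19 does not divide 3, only trivial (constant) colorings exist.
  (So the trial a0 = 4, a1 = 6 with a0 != a1 does NOT extend to a valid coloring of the whole trefoil: the other two crossing relations require 3*(a1 - a0) = 0 (mod 19), which fails.)
  Total colorings = 19
Step 3: a2 = 8, total Fox 19-colorings = 19

8


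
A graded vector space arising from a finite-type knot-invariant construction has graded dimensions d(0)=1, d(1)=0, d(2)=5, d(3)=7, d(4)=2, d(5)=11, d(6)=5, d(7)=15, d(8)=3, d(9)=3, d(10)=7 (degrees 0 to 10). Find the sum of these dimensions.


Total dimension = d(0) + d(1) + ... + d(10)
= 1 + 0 + 5 + 7 + 2 + 11 + 5 + 15 + 3 + 3 + 7
= 59

59


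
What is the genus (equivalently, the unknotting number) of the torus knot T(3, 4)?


For a torus knot T(p,q), both the unknotting number and genus equal (p-1)(q-1)/2.
= (3-1)(4-1)/2
= 2*3/2
= 6/2 = 3

3


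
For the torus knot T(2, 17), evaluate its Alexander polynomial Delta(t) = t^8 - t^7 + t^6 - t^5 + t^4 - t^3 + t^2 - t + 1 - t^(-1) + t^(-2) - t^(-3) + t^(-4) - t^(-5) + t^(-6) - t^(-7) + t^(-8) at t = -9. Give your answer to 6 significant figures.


Substituting t = -9 into Delta(t) = t^8 - t^7 + t^6 - t^5 + t^4 - t^3 + t^2 - t + 1 - t^(-1) + t^(-2) - t^(-3) + t^(-4) - t^(-5) + t^(-6) - t^(-7) + t^(-8):
Term values: (43046721) + (4782969) + (531441) + (59049) + (6561) + (729) + (81) + (9) + (1) + (0.111111) + (0.0123457) + (0.00137174) + (0.000152416) + (1.69351e-05) + (1.88168e-06) + (2.09075e-07) + (2.32306e-08)
Sum = 48427561.12
Rounded to 6 significant figures: 4.84276e+07

4.84276e+07


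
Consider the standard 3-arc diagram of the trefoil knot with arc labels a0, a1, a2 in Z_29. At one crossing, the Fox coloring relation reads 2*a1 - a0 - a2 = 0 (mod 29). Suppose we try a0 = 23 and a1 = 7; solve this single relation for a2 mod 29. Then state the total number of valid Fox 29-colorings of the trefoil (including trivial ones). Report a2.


Step 1: Apply the given crossing relation 2*a1 - a0 - a2 = 0 (mod 29).
  a2 = 2*a1 - a0 mod 29
  a2 = 2*7 - 23 mod 29
  a2 = 14 - 23 mod 29
  a2 = -9 mod 29 = 20
Step 2: The trefoil has determinant 3.
  Number of Fox p-colorings (p prime) is p^2 if p = 3, else p.
  Since 29 does not divide 3, only trivial (constant) colorings exist.
  (So the trial a0 = 23, a1 = 7 with a0 != a1 does NOT extend to a valid coloring of the whole trefoil: the other two crossing relations require 3*(a1 - a0) = 0 (mod 29), which fails.)
  Total colorings = 29
Step 3: a2 = 20, total Fox 29-colorings = 29

20


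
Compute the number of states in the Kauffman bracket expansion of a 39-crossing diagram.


Each crossing contributes 2 choices (A-smoothing or B-smoothing).
Total states = 2^39 = 549755813888

549755813888


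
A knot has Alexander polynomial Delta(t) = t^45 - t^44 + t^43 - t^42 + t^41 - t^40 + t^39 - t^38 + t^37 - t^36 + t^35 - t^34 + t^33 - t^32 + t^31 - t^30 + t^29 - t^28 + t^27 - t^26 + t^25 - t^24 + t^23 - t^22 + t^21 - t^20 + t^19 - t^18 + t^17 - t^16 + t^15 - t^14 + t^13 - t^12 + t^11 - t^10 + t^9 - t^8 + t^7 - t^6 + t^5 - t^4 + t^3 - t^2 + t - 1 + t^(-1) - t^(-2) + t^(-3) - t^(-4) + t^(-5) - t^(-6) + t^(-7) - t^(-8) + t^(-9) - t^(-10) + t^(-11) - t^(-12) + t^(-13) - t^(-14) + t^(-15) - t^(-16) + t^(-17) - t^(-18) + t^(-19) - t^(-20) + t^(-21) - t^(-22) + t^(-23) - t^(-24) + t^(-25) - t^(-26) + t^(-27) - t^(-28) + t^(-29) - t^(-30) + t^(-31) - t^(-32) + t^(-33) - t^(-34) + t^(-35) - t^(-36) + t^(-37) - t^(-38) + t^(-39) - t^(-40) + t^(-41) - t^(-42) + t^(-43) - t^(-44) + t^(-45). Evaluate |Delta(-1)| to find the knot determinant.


Step 1: The polynomial has 91 terms with alternating signs, exponents from 45 down to -45.
Step 2: Substitute t = -1. The i-th term has coefficient (-1)^i and exponent (m-i),
  so its value is (-1)^i * (-1)^(m-i) = (-1)^m = -1 for every i.
Step 3: All 91 terms equal -1, so Delta(-1) = 91 * (-1) = -91
Step 4: |Delta(-1)| = 91

91


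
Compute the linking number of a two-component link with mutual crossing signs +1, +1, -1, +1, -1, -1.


Step 1: Count positive crossings: 3
Step 2: Count negative crossings: 3
Step 3: Sum of signs = 3 - 3 = 0
Step 4: Linking number = sum/2 = 0/2 = 0

0


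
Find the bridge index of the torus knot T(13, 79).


The bridge number of T(p,q) is min(p,q).
min(13, 79) = 13

13


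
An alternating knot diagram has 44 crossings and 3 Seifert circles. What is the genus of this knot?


For alternating knots, g = (c - s + 1)/2.
= (44 - 3 + 1)/2
= 42/2 = 21

21


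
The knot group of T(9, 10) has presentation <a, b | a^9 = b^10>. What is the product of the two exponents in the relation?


The relation is a^9 = b^10.
Product of exponents = 9 * 10
= 90

90


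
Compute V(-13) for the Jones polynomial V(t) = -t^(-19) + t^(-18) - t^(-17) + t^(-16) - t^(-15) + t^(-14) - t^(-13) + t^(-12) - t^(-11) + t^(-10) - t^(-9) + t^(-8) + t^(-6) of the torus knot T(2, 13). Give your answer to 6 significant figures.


Substituting t = -13 into V(t) = -t^(-19) + t^(-18) - t^(-17) + t^(-16) - t^(-15) + t^(-14) - t^(-13) + t^(-12) - t^(-11) + t^(-10) - t^(-9) + t^(-8) + t^(-6):
  (-)t^(-19) = 6.84032e-22
  (+)t^(-18) = 8.89241e-21
  (-)t^(-17) = 1.15601e-19
  (+)t^(-16) = 1.50282e-18
  (-)t^(-15) = 1.95366e-17
  (+)t^(-14) = 2.53976e-16
  (-)t^(-13) = 3.30169e-15
  (+)t^(-12) = 4.2922e-14
  (-)t^(-11) = 5.57986e-13
  (+)t^(-10) = 7.25382e-12
  (-)t^(-9) = 9.42996e-11
  (+)t^(-8) = 1.22589e-09
  (+)t^(-6) = 2.07176e-07
Sum = (6.84032e-22) + (8.89241e-21) + (1.15601e-19) + (1.50282e-18) + (1.95366e-17) + (2.53976e-16) + (3.30169e-15) + (4.2922e-14) + (5.57986e-13) + (7.25382e-12) + (9.42996e-11) + (1.22589e-09) + (2.07176e-07)
= 2.085042637e-07
Rounded to 6 significant figures: 2.08504e-07

2.08504e-07


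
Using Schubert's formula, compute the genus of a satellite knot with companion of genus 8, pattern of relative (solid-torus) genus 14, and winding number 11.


Schubert: g(satellite) = g_rel(pattern) + |winding| * g(companion),
where g_rel(pattern) is the genus of the pattern relative to the solid torus.
= 14 + 11 * 8
= 14 + 88 = 102

102


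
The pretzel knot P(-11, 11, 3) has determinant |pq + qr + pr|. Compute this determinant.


Step 1: Compute pq + qr + pr.
pq = (-11)*11 = -121
qr = 11*3 = 33
pr = (-11)*3 = -33
pq + qr + pr = -121 + 33 + (-33) = -121
Step 2: Take absolute value.
det(P(-11,11,3)) = |-121| = 121

121


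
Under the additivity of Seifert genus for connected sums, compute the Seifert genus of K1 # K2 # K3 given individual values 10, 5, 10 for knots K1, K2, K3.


The Seifert genus is additive under connected sum.
Seifert genus(K1 # K2 # K3) = (10) + (5) + (10)
= 25

25


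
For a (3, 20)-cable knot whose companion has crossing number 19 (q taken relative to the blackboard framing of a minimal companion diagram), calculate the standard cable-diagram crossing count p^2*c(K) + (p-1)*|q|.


Step 1: Each of the c(K) crossings of the companion diagram becomes p*p = p^2 crossings among the p parallel strands, and each of the |q| twists s_1 s_2 ... s_(p-1) adds (p-1) crossings.
  Crossings = p^2 * c(K) + (p-1)*|q|
Step 2: = 3^2 * 19 + (3-1)*20
Step 3: = 9*19 + 2*20
Step 4: = 171 + 40 = 211

211


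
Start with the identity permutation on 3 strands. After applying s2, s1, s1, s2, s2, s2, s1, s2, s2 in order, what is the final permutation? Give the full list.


Starting with identity [1, 2, 3].
Apply generators in sequence:
  After s2: [1, 3, 2]
  After s1: [3, 1, 2]
  After s1: [1, 3, 2]
  After s2: [1, 2, 3]
  After s2: [1, 3, 2]
  After s2: [1, 2, 3]
  After s1: [2, 1, 3]
  After s2: [2, 3, 1]
  After s2: [2, 1, 3]
Final permutation: [2, 1, 3]

[2, 1, 3]


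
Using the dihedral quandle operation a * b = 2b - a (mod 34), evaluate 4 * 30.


4 * 30 = 2*30 - 4 mod 34
= 60 - 4 mod 34
= 56 mod 34 = 22

22


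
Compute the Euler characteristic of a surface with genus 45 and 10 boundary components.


chi = 2 - 2g - b
= 2 - 2*45 - 10
= 2 - 90 - 10 = -98

-98


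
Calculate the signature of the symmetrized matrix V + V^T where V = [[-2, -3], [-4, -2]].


Step 1: V + V^T = [[-4, -7], [-7, -4]]
Step 2: trace = -8, det = -33
Step 3: Discriminant = (-8)^2 - 4*(-33) = 196
Step 4: Eigenvalues: 3, -11
Step 5: Signature = (# positive eigenvalues) - (# negative eigenvalues) = 0

0


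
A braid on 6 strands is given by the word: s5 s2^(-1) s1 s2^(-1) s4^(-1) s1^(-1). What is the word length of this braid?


The word length counts the number of generators (including inverses).
Listing each generator: s5, s2^(-1), s1, s2^(-1), s4^(-1), s1^(-1)
There are 6 generators in this braid word.

6


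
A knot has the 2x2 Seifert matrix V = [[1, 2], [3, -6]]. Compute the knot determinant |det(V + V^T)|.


Step 1: Form V + V^T where V = [[1, 2], [3, -6]]
  V^T = [[1, 3], [2, -6]]
  V + V^T = [[2, 5], [5, -12]]
Step 2: det(V + V^T) = 2*(-12) - 5*5
  = -24 - 25 = -49
Step 3: Knot determinant = |det(V + V^T)| = |-49| = 49

49


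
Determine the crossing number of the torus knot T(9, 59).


For a torus knot T(p, q) with gcd(p,q)=1,
the crossing number is min(p*(q-1), q*(p-1)).
p*(q-1) = 9*58 = 522
q*(p-1) = 59*8 = 472
min(522, 472) = 472

472


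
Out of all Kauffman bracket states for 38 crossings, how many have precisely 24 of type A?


We choose which 24 of 38 crossings get A-smoothings.
C(38, 24) = 38! / (24! * 14!)
= 9669554100

9669554100


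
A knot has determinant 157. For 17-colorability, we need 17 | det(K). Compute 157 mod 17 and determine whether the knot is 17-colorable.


Step 1: A knot is p-colorable if and only if p divides its determinant.
Step 2: Compute 157 mod 17.
157 = 9 * 17 + 4
Step 3: 157 mod 17 = 4
Step 4: The knot is 17-colorable: no

4


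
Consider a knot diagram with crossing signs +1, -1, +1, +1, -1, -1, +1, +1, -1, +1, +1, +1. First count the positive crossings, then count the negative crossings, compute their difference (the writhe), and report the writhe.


Step 1: Count positive crossings (+1).
Positive crossings: 8
Step 2: Count negative crossings (-1).
Negative crossings: 4
Step 3: Writhe = (positive) - (negative)
w = 8 - 4 = 4
Step 4: |w| = 4, and w is positive

4


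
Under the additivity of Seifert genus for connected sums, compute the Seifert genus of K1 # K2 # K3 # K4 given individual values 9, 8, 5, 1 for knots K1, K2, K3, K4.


The Seifert genus is additive under connected sum.
Seifert genus(K1 # K2 # K3 # K4) = (9) + (8) + (5) + (1)
= 23

23


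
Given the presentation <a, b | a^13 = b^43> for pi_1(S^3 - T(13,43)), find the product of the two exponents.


The relation is a^13 = b^43.
Product of exponents = 13 * 43
= 559

559


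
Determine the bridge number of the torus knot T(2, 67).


The bridge number of T(p,q) is min(p,q).
min(2, 67) = 2

2


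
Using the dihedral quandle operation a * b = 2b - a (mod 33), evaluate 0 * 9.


0 * 9 = 2*9 - 0 mod 33
= 18 - 0 mod 33
= 18 mod 33 = 18

18


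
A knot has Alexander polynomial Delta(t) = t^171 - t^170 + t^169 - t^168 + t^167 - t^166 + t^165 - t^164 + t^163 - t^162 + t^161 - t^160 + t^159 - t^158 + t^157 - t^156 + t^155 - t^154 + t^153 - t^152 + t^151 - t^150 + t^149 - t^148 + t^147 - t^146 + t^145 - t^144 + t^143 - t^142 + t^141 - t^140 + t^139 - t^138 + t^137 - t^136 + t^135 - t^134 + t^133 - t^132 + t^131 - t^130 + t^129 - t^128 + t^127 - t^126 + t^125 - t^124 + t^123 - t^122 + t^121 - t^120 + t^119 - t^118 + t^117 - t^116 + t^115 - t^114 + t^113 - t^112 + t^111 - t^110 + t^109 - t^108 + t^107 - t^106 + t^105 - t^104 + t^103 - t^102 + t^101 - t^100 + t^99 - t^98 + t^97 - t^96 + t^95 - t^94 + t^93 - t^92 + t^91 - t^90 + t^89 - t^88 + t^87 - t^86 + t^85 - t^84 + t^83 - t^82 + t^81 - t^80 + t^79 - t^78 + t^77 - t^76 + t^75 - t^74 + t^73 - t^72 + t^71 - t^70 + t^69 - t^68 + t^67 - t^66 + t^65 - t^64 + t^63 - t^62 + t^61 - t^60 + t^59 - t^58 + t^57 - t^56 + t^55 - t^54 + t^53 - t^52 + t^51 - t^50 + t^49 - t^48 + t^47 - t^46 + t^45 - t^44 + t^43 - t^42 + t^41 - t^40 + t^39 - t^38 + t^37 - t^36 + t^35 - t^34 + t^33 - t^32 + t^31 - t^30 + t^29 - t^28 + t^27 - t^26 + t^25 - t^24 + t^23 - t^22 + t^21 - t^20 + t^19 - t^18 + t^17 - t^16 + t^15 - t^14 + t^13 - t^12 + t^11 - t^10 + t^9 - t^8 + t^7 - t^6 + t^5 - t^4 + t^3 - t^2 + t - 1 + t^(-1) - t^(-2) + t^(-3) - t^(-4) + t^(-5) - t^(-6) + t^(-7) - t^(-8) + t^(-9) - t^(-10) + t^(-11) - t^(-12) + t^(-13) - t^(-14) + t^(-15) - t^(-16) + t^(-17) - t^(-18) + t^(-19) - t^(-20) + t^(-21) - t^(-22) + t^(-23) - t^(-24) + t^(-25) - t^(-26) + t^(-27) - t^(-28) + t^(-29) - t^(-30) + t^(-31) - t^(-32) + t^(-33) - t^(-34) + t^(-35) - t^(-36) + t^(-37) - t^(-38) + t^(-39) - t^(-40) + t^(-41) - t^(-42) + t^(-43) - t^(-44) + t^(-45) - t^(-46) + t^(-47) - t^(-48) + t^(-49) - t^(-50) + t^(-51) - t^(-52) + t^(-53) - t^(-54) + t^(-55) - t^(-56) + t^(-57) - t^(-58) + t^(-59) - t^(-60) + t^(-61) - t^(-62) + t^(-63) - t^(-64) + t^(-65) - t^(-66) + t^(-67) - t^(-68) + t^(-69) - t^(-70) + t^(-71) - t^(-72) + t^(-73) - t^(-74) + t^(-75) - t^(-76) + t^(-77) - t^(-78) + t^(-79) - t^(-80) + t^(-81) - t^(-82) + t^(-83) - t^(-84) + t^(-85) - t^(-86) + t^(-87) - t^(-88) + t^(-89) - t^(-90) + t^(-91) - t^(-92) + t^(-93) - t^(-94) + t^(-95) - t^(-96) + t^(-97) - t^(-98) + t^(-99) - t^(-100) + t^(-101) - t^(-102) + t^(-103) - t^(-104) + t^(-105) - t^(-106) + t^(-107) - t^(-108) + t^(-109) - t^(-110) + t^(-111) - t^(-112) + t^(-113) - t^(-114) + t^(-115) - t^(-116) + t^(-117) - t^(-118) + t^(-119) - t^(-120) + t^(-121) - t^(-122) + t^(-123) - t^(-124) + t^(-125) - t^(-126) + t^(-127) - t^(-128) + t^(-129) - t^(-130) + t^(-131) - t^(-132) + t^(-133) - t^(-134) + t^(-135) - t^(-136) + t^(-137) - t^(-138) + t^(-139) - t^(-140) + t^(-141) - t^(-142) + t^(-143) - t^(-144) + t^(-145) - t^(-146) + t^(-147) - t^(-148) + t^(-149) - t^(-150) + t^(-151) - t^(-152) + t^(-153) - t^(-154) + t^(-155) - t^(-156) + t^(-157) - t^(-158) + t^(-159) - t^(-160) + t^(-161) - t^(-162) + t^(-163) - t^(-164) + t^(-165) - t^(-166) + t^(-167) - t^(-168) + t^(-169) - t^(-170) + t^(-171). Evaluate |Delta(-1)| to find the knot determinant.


Step 1: The polynomial has 343 terms with alternating signs, exponents from 171 down to -171.
Step 2: Substitute t = -1. The i-th term has coefficient (-1)^i and exponent (m-i),
  so its value is (-1)^i * (-1)^(m-i) = (-1)^m = -1 for every i.
Step 3: All 343 terms equal -1, so Delta(-1) = 343 * (-1) = -343
Step 4: |Delta(-1)| = 343

343


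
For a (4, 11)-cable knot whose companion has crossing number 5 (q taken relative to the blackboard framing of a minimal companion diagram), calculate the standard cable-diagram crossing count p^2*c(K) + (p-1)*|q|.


Step 1: Each of the c(K) crossings of the companion diagram becomes p*p = p^2 crossings among the p parallel strands, and each of the |q| twists s_1 s_2 ... s_(p-1) adds (p-1) crossings.
  Crossings = p^2 * c(K) + (p-1)*|q|
Step 2: = 4^2 * 5 + (4-1)*11
Step 3: = 16*5 + 3*11
Step 4: = 80 + 33 = 113

113


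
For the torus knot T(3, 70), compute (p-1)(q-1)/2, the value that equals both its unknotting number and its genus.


For a torus knot T(p,q), both the unknotting number and genus equal (p-1)(q-1)/2.
= (3-1)(70-1)/2
= 2*69/2
= 138/2 = 69

69


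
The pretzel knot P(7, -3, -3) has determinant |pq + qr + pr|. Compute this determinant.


Step 1: Compute pq + qr + pr.
pq = 7*(-3) = -21
qr = (-3)*(-3) = 9
pr = 7*(-3) = -21
pq + qr + pr = -21 + 9 + (-21) = -33
Step 2: Take absolute value.
det(P(7,-3,-3)) = |-33| = 33

33


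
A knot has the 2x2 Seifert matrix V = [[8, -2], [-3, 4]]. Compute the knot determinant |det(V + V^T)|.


Step 1: Form V + V^T where V = [[8, -2], [-3, 4]]
  V^T = [[8, -3], [-2, 4]]
  V + V^T = [[16, -5], [-5, 8]]
Step 2: det(V + V^T) = 16*8 - (-5)*(-5)
  = 128 - 25 = 103
Step 3: Knot determinant = |det(V + V^T)| = |103| = 103

103


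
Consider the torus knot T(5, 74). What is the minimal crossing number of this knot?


For a torus knot T(p, q) with gcd(p,q)=1,
the crossing number is min(p*(q-1), q*(p-1)).
p*(q-1) = 5*73 = 365
q*(p-1) = 74*4 = 296
min(365, 296) = 296

296


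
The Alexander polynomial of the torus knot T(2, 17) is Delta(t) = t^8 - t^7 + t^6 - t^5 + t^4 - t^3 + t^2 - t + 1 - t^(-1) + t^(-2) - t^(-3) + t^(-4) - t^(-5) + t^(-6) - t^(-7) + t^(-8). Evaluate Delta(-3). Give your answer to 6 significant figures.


Substituting t = -3 into Delta(t) = t^8 - t^7 + t^6 - t^5 + t^4 - t^3 + t^2 - t + 1 - t^(-1) + t^(-2) - t^(-3) + t^(-4) - t^(-5) + t^(-6) - t^(-7) + t^(-8):
Term values: (6561) + (2187) + (729) + (243) + (81) + (27) + (9) + (3) + (1) + (0.333333) + (0.111111) + (0.037037) + (0.0123457) + (0.00411523) + (0.00137174) + (0.000457247) + (0.000152416)
Sum = 9841.499924
Rounded to 6 significant figures: 9841.5

9841.5
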